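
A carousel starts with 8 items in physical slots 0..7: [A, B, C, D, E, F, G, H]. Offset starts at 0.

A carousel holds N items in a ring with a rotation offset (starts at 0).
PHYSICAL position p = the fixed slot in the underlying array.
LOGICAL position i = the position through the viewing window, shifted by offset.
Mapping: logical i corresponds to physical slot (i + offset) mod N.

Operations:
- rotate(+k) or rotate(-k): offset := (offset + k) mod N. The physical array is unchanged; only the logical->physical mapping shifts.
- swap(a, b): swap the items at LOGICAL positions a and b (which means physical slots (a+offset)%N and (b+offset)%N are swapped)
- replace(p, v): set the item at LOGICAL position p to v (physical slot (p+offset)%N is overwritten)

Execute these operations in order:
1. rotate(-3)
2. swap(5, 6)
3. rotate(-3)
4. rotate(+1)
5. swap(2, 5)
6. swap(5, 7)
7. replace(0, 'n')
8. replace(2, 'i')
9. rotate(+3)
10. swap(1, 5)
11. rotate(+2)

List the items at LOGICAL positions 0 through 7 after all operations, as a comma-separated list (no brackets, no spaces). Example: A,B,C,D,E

After op 1 (rotate(-3)): offset=5, physical=[A,B,C,D,E,F,G,H], logical=[F,G,H,A,B,C,D,E]
After op 2 (swap(5, 6)): offset=5, physical=[A,B,D,C,E,F,G,H], logical=[F,G,H,A,B,D,C,E]
After op 3 (rotate(-3)): offset=2, physical=[A,B,D,C,E,F,G,H], logical=[D,C,E,F,G,H,A,B]
After op 4 (rotate(+1)): offset=3, physical=[A,B,D,C,E,F,G,H], logical=[C,E,F,G,H,A,B,D]
After op 5 (swap(2, 5)): offset=3, physical=[F,B,D,C,E,A,G,H], logical=[C,E,A,G,H,F,B,D]
After op 6 (swap(5, 7)): offset=3, physical=[D,B,F,C,E,A,G,H], logical=[C,E,A,G,H,D,B,F]
After op 7 (replace(0, 'n')): offset=3, physical=[D,B,F,n,E,A,G,H], logical=[n,E,A,G,H,D,B,F]
After op 8 (replace(2, 'i')): offset=3, physical=[D,B,F,n,E,i,G,H], logical=[n,E,i,G,H,D,B,F]
After op 9 (rotate(+3)): offset=6, physical=[D,B,F,n,E,i,G,H], logical=[G,H,D,B,F,n,E,i]
After op 10 (swap(1, 5)): offset=6, physical=[D,B,F,H,E,i,G,n], logical=[G,n,D,B,F,H,E,i]
After op 11 (rotate(+2)): offset=0, physical=[D,B,F,H,E,i,G,n], logical=[D,B,F,H,E,i,G,n]

Answer: D,B,F,H,E,i,G,n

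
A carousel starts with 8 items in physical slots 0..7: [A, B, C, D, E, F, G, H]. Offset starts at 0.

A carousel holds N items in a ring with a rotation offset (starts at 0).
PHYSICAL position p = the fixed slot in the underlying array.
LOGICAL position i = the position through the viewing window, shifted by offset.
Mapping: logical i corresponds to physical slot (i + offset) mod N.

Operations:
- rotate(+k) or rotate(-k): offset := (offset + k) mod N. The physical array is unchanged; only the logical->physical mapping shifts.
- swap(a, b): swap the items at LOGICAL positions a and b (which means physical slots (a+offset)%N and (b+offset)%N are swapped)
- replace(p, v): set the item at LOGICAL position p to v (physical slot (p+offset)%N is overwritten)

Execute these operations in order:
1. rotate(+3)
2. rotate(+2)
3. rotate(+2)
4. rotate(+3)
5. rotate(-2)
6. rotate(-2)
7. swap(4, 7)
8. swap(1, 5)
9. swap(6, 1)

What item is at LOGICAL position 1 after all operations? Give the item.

Answer: E

Derivation:
After op 1 (rotate(+3)): offset=3, physical=[A,B,C,D,E,F,G,H], logical=[D,E,F,G,H,A,B,C]
After op 2 (rotate(+2)): offset=5, physical=[A,B,C,D,E,F,G,H], logical=[F,G,H,A,B,C,D,E]
After op 3 (rotate(+2)): offset=7, physical=[A,B,C,D,E,F,G,H], logical=[H,A,B,C,D,E,F,G]
After op 4 (rotate(+3)): offset=2, physical=[A,B,C,D,E,F,G,H], logical=[C,D,E,F,G,H,A,B]
After op 5 (rotate(-2)): offset=0, physical=[A,B,C,D,E,F,G,H], logical=[A,B,C,D,E,F,G,H]
After op 6 (rotate(-2)): offset=6, physical=[A,B,C,D,E,F,G,H], logical=[G,H,A,B,C,D,E,F]
After op 7 (swap(4, 7)): offset=6, physical=[A,B,F,D,E,C,G,H], logical=[G,H,A,B,F,D,E,C]
After op 8 (swap(1, 5)): offset=6, physical=[A,B,F,H,E,C,G,D], logical=[G,D,A,B,F,H,E,C]
After op 9 (swap(6, 1)): offset=6, physical=[A,B,F,H,D,C,G,E], logical=[G,E,A,B,F,H,D,C]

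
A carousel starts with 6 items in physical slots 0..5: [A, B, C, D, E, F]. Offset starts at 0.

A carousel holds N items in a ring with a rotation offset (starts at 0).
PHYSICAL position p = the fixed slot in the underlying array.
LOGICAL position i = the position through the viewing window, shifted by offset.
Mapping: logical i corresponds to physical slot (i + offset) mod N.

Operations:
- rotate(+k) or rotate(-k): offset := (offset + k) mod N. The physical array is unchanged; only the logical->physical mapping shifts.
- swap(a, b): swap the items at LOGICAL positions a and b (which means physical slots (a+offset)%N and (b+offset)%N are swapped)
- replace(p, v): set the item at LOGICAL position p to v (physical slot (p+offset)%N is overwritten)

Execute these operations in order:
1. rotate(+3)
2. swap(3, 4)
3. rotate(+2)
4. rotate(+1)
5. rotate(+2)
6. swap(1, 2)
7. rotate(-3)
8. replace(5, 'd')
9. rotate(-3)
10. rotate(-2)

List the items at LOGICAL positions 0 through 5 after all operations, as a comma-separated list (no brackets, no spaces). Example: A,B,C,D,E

Answer: B,A,C,E,d,F

Derivation:
After op 1 (rotate(+3)): offset=3, physical=[A,B,C,D,E,F], logical=[D,E,F,A,B,C]
After op 2 (swap(3, 4)): offset=3, physical=[B,A,C,D,E,F], logical=[D,E,F,B,A,C]
After op 3 (rotate(+2)): offset=5, physical=[B,A,C,D,E,F], logical=[F,B,A,C,D,E]
After op 4 (rotate(+1)): offset=0, physical=[B,A,C,D,E,F], logical=[B,A,C,D,E,F]
After op 5 (rotate(+2)): offset=2, physical=[B,A,C,D,E,F], logical=[C,D,E,F,B,A]
After op 6 (swap(1, 2)): offset=2, physical=[B,A,C,E,D,F], logical=[C,E,D,F,B,A]
After op 7 (rotate(-3)): offset=5, physical=[B,A,C,E,D,F], logical=[F,B,A,C,E,D]
After op 8 (replace(5, 'd')): offset=5, physical=[B,A,C,E,d,F], logical=[F,B,A,C,E,d]
After op 9 (rotate(-3)): offset=2, physical=[B,A,C,E,d,F], logical=[C,E,d,F,B,A]
After op 10 (rotate(-2)): offset=0, physical=[B,A,C,E,d,F], logical=[B,A,C,E,d,F]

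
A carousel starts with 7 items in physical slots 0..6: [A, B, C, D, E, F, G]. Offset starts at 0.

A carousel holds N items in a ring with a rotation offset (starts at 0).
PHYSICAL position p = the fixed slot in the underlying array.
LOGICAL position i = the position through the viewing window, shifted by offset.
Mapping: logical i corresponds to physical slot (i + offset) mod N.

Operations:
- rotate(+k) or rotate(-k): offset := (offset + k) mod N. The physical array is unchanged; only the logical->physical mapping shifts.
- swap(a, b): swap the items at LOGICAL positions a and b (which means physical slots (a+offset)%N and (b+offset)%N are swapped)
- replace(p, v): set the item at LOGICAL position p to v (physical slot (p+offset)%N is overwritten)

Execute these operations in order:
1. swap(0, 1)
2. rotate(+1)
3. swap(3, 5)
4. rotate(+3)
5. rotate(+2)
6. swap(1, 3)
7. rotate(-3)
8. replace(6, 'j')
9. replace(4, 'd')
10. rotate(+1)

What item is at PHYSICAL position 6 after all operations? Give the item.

Answer: E

Derivation:
After op 1 (swap(0, 1)): offset=0, physical=[B,A,C,D,E,F,G], logical=[B,A,C,D,E,F,G]
After op 2 (rotate(+1)): offset=1, physical=[B,A,C,D,E,F,G], logical=[A,C,D,E,F,G,B]
After op 3 (swap(3, 5)): offset=1, physical=[B,A,C,D,G,F,E], logical=[A,C,D,G,F,E,B]
After op 4 (rotate(+3)): offset=4, physical=[B,A,C,D,G,F,E], logical=[G,F,E,B,A,C,D]
After op 5 (rotate(+2)): offset=6, physical=[B,A,C,D,G,F,E], logical=[E,B,A,C,D,G,F]
After op 6 (swap(1, 3)): offset=6, physical=[C,A,B,D,G,F,E], logical=[E,C,A,B,D,G,F]
After op 7 (rotate(-3)): offset=3, physical=[C,A,B,D,G,F,E], logical=[D,G,F,E,C,A,B]
After op 8 (replace(6, 'j')): offset=3, physical=[C,A,j,D,G,F,E], logical=[D,G,F,E,C,A,j]
After op 9 (replace(4, 'd')): offset=3, physical=[d,A,j,D,G,F,E], logical=[D,G,F,E,d,A,j]
After op 10 (rotate(+1)): offset=4, physical=[d,A,j,D,G,F,E], logical=[G,F,E,d,A,j,D]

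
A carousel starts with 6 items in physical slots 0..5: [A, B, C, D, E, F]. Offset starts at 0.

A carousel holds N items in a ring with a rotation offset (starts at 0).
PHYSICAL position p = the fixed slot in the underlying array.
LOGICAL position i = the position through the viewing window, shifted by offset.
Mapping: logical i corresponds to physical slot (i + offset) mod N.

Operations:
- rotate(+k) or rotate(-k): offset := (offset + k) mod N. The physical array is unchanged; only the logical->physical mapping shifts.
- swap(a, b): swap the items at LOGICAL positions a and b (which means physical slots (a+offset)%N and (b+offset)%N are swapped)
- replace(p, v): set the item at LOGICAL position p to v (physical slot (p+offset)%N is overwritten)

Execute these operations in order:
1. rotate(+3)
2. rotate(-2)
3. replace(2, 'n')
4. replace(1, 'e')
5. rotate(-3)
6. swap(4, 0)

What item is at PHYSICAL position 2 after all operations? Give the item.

After op 1 (rotate(+3)): offset=3, physical=[A,B,C,D,E,F], logical=[D,E,F,A,B,C]
After op 2 (rotate(-2)): offset=1, physical=[A,B,C,D,E,F], logical=[B,C,D,E,F,A]
After op 3 (replace(2, 'n')): offset=1, physical=[A,B,C,n,E,F], logical=[B,C,n,E,F,A]
After op 4 (replace(1, 'e')): offset=1, physical=[A,B,e,n,E,F], logical=[B,e,n,E,F,A]
After op 5 (rotate(-3)): offset=4, physical=[A,B,e,n,E,F], logical=[E,F,A,B,e,n]
After op 6 (swap(4, 0)): offset=4, physical=[A,B,E,n,e,F], logical=[e,F,A,B,E,n]

Answer: E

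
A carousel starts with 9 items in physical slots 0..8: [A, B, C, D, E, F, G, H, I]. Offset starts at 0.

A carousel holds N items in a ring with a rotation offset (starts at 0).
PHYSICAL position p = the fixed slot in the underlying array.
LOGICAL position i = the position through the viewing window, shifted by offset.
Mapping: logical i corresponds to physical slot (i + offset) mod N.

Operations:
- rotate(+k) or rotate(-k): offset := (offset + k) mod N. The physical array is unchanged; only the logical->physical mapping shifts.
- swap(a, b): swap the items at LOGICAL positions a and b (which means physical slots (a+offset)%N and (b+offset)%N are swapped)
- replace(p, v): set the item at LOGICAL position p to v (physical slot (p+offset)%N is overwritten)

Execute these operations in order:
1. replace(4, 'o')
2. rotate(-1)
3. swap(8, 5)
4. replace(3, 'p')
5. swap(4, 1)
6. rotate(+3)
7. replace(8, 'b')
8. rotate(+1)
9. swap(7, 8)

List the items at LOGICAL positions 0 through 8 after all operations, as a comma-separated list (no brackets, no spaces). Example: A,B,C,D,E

After op 1 (replace(4, 'o')): offset=0, physical=[A,B,C,D,o,F,G,H,I], logical=[A,B,C,D,o,F,G,H,I]
After op 2 (rotate(-1)): offset=8, physical=[A,B,C,D,o,F,G,H,I], logical=[I,A,B,C,D,o,F,G,H]
After op 3 (swap(8, 5)): offset=8, physical=[A,B,C,D,H,F,G,o,I], logical=[I,A,B,C,D,H,F,G,o]
After op 4 (replace(3, 'p')): offset=8, physical=[A,B,p,D,H,F,G,o,I], logical=[I,A,B,p,D,H,F,G,o]
After op 5 (swap(4, 1)): offset=8, physical=[D,B,p,A,H,F,G,o,I], logical=[I,D,B,p,A,H,F,G,o]
After op 6 (rotate(+3)): offset=2, physical=[D,B,p,A,H,F,G,o,I], logical=[p,A,H,F,G,o,I,D,B]
After op 7 (replace(8, 'b')): offset=2, physical=[D,b,p,A,H,F,G,o,I], logical=[p,A,H,F,G,o,I,D,b]
After op 8 (rotate(+1)): offset=3, physical=[D,b,p,A,H,F,G,o,I], logical=[A,H,F,G,o,I,D,b,p]
After op 9 (swap(7, 8)): offset=3, physical=[D,p,b,A,H,F,G,o,I], logical=[A,H,F,G,o,I,D,p,b]

Answer: A,H,F,G,o,I,D,p,b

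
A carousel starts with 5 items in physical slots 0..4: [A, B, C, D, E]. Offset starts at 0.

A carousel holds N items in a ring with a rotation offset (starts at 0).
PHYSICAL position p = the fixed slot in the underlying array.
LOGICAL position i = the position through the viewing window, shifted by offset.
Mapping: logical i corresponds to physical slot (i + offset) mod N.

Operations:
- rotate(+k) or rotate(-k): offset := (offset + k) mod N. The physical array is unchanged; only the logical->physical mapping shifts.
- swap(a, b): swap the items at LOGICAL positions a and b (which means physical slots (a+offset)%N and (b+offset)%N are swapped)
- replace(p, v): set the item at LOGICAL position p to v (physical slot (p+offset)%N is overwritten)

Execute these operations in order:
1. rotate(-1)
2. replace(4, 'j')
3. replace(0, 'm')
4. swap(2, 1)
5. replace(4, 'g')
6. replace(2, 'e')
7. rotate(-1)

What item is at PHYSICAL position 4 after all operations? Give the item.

After op 1 (rotate(-1)): offset=4, physical=[A,B,C,D,E], logical=[E,A,B,C,D]
After op 2 (replace(4, 'j')): offset=4, physical=[A,B,C,j,E], logical=[E,A,B,C,j]
After op 3 (replace(0, 'm')): offset=4, physical=[A,B,C,j,m], logical=[m,A,B,C,j]
After op 4 (swap(2, 1)): offset=4, physical=[B,A,C,j,m], logical=[m,B,A,C,j]
After op 5 (replace(4, 'g')): offset=4, physical=[B,A,C,g,m], logical=[m,B,A,C,g]
After op 6 (replace(2, 'e')): offset=4, physical=[B,e,C,g,m], logical=[m,B,e,C,g]
After op 7 (rotate(-1)): offset=3, physical=[B,e,C,g,m], logical=[g,m,B,e,C]

Answer: m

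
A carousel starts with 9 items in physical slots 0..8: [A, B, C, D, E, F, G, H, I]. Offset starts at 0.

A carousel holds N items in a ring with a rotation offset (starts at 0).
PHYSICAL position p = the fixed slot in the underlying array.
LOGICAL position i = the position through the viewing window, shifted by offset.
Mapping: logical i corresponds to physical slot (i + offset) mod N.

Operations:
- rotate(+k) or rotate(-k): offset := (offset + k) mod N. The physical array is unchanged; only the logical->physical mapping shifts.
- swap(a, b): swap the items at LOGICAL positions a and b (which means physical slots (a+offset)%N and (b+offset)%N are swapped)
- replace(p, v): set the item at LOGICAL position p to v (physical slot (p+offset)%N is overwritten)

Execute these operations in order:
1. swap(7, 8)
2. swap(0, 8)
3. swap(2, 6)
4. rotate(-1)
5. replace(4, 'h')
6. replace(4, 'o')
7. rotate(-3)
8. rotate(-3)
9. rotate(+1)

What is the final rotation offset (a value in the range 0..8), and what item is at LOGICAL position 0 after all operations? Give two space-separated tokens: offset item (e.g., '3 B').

Answer: 3 o

Derivation:
After op 1 (swap(7, 8)): offset=0, physical=[A,B,C,D,E,F,G,I,H], logical=[A,B,C,D,E,F,G,I,H]
After op 2 (swap(0, 8)): offset=0, physical=[H,B,C,D,E,F,G,I,A], logical=[H,B,C,D,E,F,G,I,A]
After op 3 (swap(2, 6)): offset=0, physical=[H,B,G,D,E,F,C,I,A], logical=[H,B,G,D,E,F,C,I,A]
After op 4 (rotate(-1)): offset=8, physical=[H,B,G,D,E,F,C,I,A], logical=[A,H,B,G,D,E,F,C,I]
After op 5 (replace(4, 'h')): offset=8, physical=[H,B,G,h,E,F,C,I,A], logical=[A,H,B,G,h,E,F,C,I]
After op 6 (replace(4, 'o')): offset=8, physical=[H,B,G,o,E,F,C,I,A], logical=[A,H,B,G,o,E,F,C,I]
After op 7 (rotate(-3)): offset=5, physical=[H,B,G,o,E,F,C,I,A], logical=[F,C,I,A,H,B,G,o,E]
After op 8 (rotate(-3)): offset=2, physical=[H,B,G,o,E,F,C,I,A], logical=[G,o,E,F,C,I,A,H,B]
After op 9 (rotate(+1)): offset=3, physical=[H,B,G,o,E,F,C,I,A], logical=[o,E,F,C,I,A,H,B,G]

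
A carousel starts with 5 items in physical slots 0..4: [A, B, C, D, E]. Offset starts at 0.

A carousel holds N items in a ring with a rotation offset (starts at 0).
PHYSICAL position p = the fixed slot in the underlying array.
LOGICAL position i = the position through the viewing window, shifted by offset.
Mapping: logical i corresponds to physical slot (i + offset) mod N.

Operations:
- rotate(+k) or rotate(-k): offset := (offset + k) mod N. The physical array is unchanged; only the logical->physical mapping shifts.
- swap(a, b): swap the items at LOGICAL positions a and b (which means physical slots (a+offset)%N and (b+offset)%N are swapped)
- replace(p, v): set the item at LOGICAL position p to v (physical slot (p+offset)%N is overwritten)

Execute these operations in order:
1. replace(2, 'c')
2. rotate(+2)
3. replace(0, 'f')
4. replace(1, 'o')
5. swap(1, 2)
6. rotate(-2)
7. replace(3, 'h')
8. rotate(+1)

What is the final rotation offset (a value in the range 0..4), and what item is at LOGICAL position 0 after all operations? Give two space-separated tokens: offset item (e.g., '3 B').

After op 1 (replace(2, 'c')): offset=0, physical=[A,B,c,D,E], logical=[A,B,c,D,E]
After op 2 (rotate(+2)): offset=2, physical=[A,B,c,D,E], logical=[c,D,E,A,B]
After op 3 (replace(0, 'f')): offset=2, physical=[A,B,f,D,E], logical=[f,D,E,A,B]
After op 4 (replace(1, 'o')): offset=2, physical=[A,B,f,o,E], logical=[f,o,E,A,B]
After op 5 (swap(1, 2)): offset=2, physical=[A,B,f,E,o], logical=[f,E,o,A,B]
After op 6 (rotate(-2)): offset=0, physical=[A,B,f,E,o], logical=[A,B,f,E,o]
After op 7 (replace(3, 'h')): offset=0, physical=[A,B,f,h,o], logical=[A,B,f,h,o]
After op 8 (rotate(+1)): offset=1, physical=[A,B,f,h,o], logical=[B,f,h,o,A]

Answer: 1 B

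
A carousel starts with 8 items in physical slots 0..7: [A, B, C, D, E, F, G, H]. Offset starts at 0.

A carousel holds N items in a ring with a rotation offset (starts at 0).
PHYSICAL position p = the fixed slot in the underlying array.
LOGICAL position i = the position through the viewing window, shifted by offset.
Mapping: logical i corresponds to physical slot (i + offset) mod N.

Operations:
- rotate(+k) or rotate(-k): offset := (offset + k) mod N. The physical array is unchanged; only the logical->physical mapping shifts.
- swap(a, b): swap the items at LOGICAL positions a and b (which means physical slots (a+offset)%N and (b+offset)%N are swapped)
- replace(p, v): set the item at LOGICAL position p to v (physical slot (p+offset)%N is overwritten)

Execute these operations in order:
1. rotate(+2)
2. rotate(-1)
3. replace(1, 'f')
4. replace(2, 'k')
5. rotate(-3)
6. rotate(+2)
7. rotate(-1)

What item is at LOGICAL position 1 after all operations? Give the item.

Answer: A

Derivation:
After op 1 (rotate(+2)): offset=2, physical=[A,B,C,D,E,F,G,H], logical=[C,D,E,F,G,H,A,B]
After op 2 (rotate(-1)): offset=1, physical=[A,B,C,D,E,F,G,H], logical=[B,C,D,E,F,G,H,A]
After op 3 (replace(1, 'f')): offset=1, physical=[A,B,f,D,E,F,G,H], logical=[B,f,D,E,F,G,H,A]
After op 4 (replace(2, 'k')): offset=1, physical=[A,B,f,k,E,F,G,H], logical=[B,f,k,E,F,G,H,A]
After op 5 (rotate(-3)): offset=6, physical=[A,B,f,k,E,F,G,H], logical=[G,H,A,B,f,k,E,F]
After op 6 (rotate(+2)): offset=0, physical=[A,B,f,k,E,F,G,H], logical=[A,B,f,k,E,F,G,H]
After op 7 (rotate(-1)): offset=7, physical=[A,B,f,k,E,F,G,H], logical=[H,A,B,f,k,E,F,G]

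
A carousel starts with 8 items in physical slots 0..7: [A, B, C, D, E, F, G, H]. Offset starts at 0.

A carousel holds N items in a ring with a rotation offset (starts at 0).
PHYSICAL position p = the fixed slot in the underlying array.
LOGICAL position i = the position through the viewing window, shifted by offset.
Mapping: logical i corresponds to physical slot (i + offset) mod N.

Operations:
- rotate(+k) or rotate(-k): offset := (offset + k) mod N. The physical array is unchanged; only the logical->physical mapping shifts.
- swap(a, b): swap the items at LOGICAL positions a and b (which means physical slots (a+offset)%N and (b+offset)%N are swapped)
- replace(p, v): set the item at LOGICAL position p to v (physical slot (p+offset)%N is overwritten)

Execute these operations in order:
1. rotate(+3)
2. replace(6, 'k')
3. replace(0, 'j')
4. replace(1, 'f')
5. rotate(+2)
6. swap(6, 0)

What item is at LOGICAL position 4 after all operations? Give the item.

Answer: k

Derivation:
After op 1 (rotate(+3)): offset=3, physical=[A,B,C,D,E,F,G,H], logical=[D,E,F,G,H,A,B,C]
After op 2 (replace(6, 'k')): offset=3, physical=[A,k,C,D,E,F,G,H], logical=[D,E,F,G,H,A,k,C]
After op 3 (replace(0, 'j')): offset=3, physical=[A,k,C,j,E,F,G,H], logical=[j,E,F,G,H,A,k,C]
After op 4 (replace(1, 'f')): offset=3, physical=[A,k,C,j,f,F,G,H], logical=[j,f,F,G,H,A,k,C]
After op 5 (rotate(+2)): offset=5, physical=[A,k,C,j,f,F,G,H], logical=[F,G,H,A,k,C,j,f]
After op 6 (swap(6, 0)): offset=5, physical=[A,k,C,F,f,j,G,H], logical=[j,G,H,A,k,C,F,f]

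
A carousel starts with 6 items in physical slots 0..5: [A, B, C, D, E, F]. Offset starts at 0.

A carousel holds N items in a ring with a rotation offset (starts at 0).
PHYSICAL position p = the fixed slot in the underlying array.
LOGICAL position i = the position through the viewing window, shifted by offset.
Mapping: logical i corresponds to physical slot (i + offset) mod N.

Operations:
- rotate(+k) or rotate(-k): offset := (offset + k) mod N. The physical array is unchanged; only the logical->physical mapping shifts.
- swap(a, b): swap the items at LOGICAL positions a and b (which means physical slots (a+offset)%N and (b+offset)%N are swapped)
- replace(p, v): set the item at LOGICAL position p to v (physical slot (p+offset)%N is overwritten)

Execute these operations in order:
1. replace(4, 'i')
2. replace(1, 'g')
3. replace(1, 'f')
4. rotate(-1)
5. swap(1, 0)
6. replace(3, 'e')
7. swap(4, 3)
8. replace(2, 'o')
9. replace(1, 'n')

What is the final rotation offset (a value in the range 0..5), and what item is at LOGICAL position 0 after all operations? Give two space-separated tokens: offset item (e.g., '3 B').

After op 1 (replace(4, 'i')): offset=0, physical=[A,B,C,D,i,F], logical=[A,B,C,D,i,F]
After op 2 (replace(1, 'g')): offset=0, physical=[A,g,C,D,i,F], logical=[A,g,C,D,i,F]
After op 3 (replace(1, 'f')): offset=0, physical=[A,f,C,D,i,F], logical=[A,f,C,D,i,F]
After op 4 (rotate(-1)): offset=5, physical=[A,f,C,D,i,F], logical=[F,A,f,C,D,i]
After op 5 (swap(1, 0)): offset=5, physical=[F,f,C,D,i,A], logical=[A,F,f,C,D,i]
After op 6 (replace(3, 'e')): offset=5, physical=[F,f,e,D,i,A], logical=[A,F,f,e,D,i]
After op 7 (swap(4, 3)): offset=5, physical=[F,f,D,e,i,A], logical=[A,F,f,D,e,i]
After op 8 (replace(2, 'o')): offset=5, physical=[F,o,D,e,i,A], logical=[A,F,o,D,e,i]
After op 9 (replace(1, 'n')): offset=5, physical=[n,o,D,e,i,A], logical=[A,n,o,D,e,i]

Answer: 5 A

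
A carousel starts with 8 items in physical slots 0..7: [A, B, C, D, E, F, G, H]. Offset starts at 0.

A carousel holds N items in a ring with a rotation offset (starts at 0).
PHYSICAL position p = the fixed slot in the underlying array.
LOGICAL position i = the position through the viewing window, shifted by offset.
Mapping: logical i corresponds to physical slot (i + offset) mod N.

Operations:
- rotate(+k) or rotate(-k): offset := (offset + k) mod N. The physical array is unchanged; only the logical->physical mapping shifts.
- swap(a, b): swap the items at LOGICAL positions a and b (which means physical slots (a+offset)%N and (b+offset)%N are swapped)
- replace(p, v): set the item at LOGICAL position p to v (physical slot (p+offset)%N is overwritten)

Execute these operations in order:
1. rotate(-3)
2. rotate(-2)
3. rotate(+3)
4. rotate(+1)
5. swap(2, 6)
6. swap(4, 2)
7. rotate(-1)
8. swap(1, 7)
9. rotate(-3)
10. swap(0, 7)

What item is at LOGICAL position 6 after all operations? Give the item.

After op 1 (rotate(-3)): offset=5, physical=[A,B,C,D,E,F,G,H], logical=[F,G,H,A,B,C,D,E]
After op 2 (rotate(-2)): offset=3, physical=[A,B,C,D,E,F,G,H], logical=[D,E,F,G,H,A,B,C]
After op 3 (rotate(+3)): offset=6, physical=[A,B,C,D,E,F,G,H], logical=[G,H,A,B,C,D,E,F]
After op 4 (rotate(+1)): offset=7, physical=[A,B,C,D,E,F,G,H], logical=[H,A,B,C,D,E,F,G]
After op 5 (swap(2, 6)): offset=7, physical=[A,F,C,D,E,B,G,H], logical=[H,A,F,C,D,E,B,G]
After op 6 (swap(4, 2)): offset=7, physical=[A,D,C,F,E,B,G,H], logical=[H,A,D,C,F,E,B,G]
After op 7 (rotate(-1)): offset=6, physical=[A,D,C,F,E,B,G,H], logical=[G,H,A,D,C,F,E,B]
After op 8 (swap(1, 7)): offset=6, physical=[A,D,C,F,E,H,G,B], logical=[G,B,A,D,C,F,E,H]
After op 9 (rotate(-3)): offset=3, physical=[A,D,C,F,E,H,G,B], logical=[F,E,H,G,B,A,D,C]
After op 10 (swap(0, 7)): offset=3, physical=[A,D,F,C,E,H,G,B], logical=[C,E,H,G,B,A,D,F]

Answer: D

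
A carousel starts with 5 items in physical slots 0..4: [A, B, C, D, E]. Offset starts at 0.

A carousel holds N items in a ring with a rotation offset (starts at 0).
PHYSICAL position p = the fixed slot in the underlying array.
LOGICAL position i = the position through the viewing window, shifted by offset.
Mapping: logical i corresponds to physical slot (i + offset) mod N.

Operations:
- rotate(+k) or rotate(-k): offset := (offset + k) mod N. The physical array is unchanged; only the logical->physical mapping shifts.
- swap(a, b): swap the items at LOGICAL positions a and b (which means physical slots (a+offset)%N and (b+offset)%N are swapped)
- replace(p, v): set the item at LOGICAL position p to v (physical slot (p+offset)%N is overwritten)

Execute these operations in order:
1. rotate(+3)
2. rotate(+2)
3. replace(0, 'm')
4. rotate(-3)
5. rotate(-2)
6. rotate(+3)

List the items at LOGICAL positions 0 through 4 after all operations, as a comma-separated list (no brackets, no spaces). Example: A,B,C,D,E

After op 1 (rotate(+3)): offset=3, physical=[A,B,C,D,E], logical=[D,E,A,B,C]
After op 2 (rotate(+2)): offset=0, physical=[A,B,C,D,E], logical=[A,B,C,D,E]
After op 3 (replace(0, 'm')): offset=0, physical=[m,B,C,D,E], logical=[m,B,C,D,E]
After op 4 (rotate(-3)): offset=2, physical=[m,B,C,D,E], logical=[C,D,E,m,B]
After op 5 (rotate(-2)): offset=0, physical=[m,B,C,D,E], logical=[m,B,C,D,E]
After op 6 (rotate(+3)): offset=3, physical=[m,B,C,D,E], logical=[D,E,m,B,C]

Answer: D,E,m,B,C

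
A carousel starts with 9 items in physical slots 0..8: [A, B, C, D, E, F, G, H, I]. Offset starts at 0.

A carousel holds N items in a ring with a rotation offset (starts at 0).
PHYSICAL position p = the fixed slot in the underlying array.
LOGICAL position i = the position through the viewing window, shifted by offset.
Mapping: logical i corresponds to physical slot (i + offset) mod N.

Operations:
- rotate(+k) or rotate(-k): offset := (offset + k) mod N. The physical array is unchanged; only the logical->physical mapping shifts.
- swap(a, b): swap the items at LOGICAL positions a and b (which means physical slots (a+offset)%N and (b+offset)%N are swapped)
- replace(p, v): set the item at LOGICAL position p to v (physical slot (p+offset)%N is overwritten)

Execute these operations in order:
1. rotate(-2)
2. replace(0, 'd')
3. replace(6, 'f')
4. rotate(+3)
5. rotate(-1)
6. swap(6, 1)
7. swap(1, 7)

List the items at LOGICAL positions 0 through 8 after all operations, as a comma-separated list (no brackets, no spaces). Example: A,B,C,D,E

Answer: A,d,C,D,f,F,B,G,I

Derivation:
After op 1 (rotate(-2)): offset=7, physical=[A,B,C,D,E,F,G,H,I], logical=[H,I,A,B,C,D,E,F,G]
After op 2 (replace(0, 'd')): offset=7, physical=[A,B,C,D,E,F,G,d,I], logical=[d,I,A,B,C,D,E,F,G]
After op 3 (replace(6, 'f')): offset=7, physical=[A,B,C,D,f,F,G,d,I], logical=[d,I,A,B,C,D,f,F,G]
After op 4 (rotate(+3)): offset=1, physical=[A,B,C,D,f,F,G,d,I], logical=[B,C,D,f,F,G,d,I,A]
After op 5 (rotate(-1)): offset=0, physical=[A,B,C,D,f,F,G,d,I], logical=[A,B,C,D,f,F,G,d,I]
After op 6 (swap(6, 1)): offset=0, physical=[A,G,C,D,f,F,B,d,I], logical=[A,G,C,D,f,F,B,d,I]
After op 7 (swap(1, 7)): offset=0, physical=[A,d,C,D,f,F,B,G,I], logical=[A,d,C,D,f,F,B,G,I]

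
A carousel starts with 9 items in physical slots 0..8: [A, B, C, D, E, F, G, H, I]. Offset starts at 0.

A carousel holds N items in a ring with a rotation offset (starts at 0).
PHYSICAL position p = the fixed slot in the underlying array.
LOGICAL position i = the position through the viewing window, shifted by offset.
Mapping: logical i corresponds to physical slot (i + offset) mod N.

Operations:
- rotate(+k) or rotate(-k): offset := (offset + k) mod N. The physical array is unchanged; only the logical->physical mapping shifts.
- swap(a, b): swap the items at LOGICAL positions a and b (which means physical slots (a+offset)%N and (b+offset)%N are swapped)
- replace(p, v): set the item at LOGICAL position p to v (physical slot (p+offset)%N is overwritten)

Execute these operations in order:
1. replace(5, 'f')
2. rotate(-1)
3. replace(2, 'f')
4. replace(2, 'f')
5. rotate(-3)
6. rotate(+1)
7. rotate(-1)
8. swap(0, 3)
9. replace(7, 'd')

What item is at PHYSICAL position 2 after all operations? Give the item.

Answer: C

Derivation:
After op 1 (replace(5, 'f')): offset=0, physical=[A,B,C,D,E,f,G,H,I], logical=[A,B,C,D,E,f,G,H,I]
After op 2 (rotate(-1)): offset=8, physical=[A,B,C,D,E,f,G,H,I], logical=[I,A,B,C,D,E,f,G,H]
After op 3 (replace(2, 'f')): offset=8, physical=[A,f,C,D,E,f,G,H,I], logical=[I,A,f,C,D,E,f,G,H]
After op 4 (replace(2, 'f')): offset=8, physical=[A,f,C,D,E,f,G,H,I], logical=[I,A,f,C,D,E,f,G,H]
After op 5 (rotate(-3)): offset=5, physical=[A,f,C,D,E,f,G,H,I], logical=[f,G,H,I,A,f,C,D,E]
After op 6 (rotate(+1)): offset=6, physical=[A,f,C,D,E,f,G,H,I], logical=[G,H,I,A,f,C,D,E,f]
After op 7 (rotate(-1)): offset=5, physical=[A,f,C,D,E,f,G,H,I], logical=[f,G,H,I,A,f,C,D,E]
After op 8 (swap(0, 3)): offset=5, physical=[A,f,C,D,E,I,G,H,f], logical=[I,G,H,f,A,f,C,D,E]
After op 9 (replace(7, 'd')): offset=5, physical=[A,f,C,d,E,I,G,H,f], logical=[I,G,H,f,A,f,C,d,E]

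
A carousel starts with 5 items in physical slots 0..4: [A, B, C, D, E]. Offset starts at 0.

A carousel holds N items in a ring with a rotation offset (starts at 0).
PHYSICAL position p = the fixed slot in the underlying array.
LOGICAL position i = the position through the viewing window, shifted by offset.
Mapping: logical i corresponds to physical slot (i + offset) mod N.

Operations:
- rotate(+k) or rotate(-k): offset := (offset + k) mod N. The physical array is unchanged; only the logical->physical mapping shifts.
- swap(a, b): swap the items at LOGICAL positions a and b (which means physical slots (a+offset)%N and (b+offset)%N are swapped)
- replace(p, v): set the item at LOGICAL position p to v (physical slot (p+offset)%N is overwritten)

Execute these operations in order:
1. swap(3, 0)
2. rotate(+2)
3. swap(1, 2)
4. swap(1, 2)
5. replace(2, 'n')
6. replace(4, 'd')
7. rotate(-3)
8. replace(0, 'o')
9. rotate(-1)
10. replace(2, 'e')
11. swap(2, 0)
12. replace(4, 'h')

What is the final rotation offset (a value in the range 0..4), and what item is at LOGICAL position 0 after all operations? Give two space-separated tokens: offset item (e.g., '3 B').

After op 1 (swap(3, 0)): offset=0, physical=[D,B,C,A,E], logical=[D,B,C,A,E]
After op 2 (rotate(+2)): offset=2, physical=[D,B,C,A,E], logical=[C,A,E,D,B]
After op 3 (swap(1, 2)): offset=2, physical=[D,B,C,E,A], logical=[C,E,A,D,B]
After op 4 (swap(1, 2)): offset=2, physical=[D,B,C,A,E], logical=[C,A,E,D,B]
After op 5 (replace(2, 'n')): offset=2, physical=[D,B,C,A,n], logical=[C,A,n,D,B]
After op 6 (replace(4, 'd')): offset=2, physical=[D,d,C,A,n], logical=[C,A,n,D,d]
After op 7 (rotate(-3)): offset=4, physical=[D,d,C,A,n], logical=[n,D,d,C,A]
After op 8 (replace(0, 'o')): offset=4, physical=[D,d,C,A,o], logical=[o,D,d,C,A]
After op 9 (rotate(-1)): offset=3, physical=[D,d,C,A,o], logical=[A,o,D,d,C]
After op 10 (replace(2, 'e')): offset=3, physical=[e,d,C,A,o], logical=[A,o,e,d,C]
After op 11 (swap(2, 0)): offset=3, physical=[A,d,C,e,o], logical=[e,o,A,d,C]
After op 12 (replace(4, 'h')): offset=3, physical=[A,d,h,e,o], logical=[e,o,A,d,h]

Answer: 3 e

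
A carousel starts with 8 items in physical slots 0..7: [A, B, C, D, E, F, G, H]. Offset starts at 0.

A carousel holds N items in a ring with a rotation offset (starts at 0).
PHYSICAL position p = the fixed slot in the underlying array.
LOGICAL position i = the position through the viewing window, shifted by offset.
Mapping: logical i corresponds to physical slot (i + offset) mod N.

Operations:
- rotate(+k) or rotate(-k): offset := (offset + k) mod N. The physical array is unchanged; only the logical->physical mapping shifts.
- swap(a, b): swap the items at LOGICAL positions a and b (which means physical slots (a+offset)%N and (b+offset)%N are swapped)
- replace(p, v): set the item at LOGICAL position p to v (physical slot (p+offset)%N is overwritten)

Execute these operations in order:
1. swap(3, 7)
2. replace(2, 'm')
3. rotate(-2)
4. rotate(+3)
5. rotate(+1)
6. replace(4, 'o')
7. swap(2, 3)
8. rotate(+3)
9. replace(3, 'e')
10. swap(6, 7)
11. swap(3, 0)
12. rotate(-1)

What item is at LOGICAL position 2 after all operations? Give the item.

Answer: o

Derivation:
After op 1 (swap(3, 7)): offset=0, physical=[A,B,C,H,E,F,G,D], logical=[A,B,C,H,E,F,G,D]
After op 2 (replace(2, 'm')): offset=0, physical=[A,B,m,H,E,F,G,D], logical=[A,B,m,H,E,F,G,D]
After op 3 (rotate(-2)): offset=6, physical=[A,B,m,H,E,F,G,D], logical=[G,D,A,B,m,H,E,F]
After op 4 (rotate(+3)): offset=1, physical=[A,B,m,H,E,F,G,D], logical=[B,m,H,E,F,G,D,A]
After op 5 (rotate(+1)): offset=2, physical=[A,B,m,H,E,F,G,D], logical=[m,H,E,F,G,D,A,B]
After op 6 (replace(4, 'o')): offset=2, physical=[A,B,m,H,E,F,o,D], logical=[m,H,E,F,o,D,A,B]
After op 7 (swap(2, 3)): offset=2, physical=[A,B,m,H,F,E,o,D], logical=[m,H,F,E,o,D,A,B]
After op 8 (rotate(+3)): offset=5, physical=[A,B,m,H,F,E,o,D], logical=[E,o,D,A,B,m,H,F]
After op 9 (replace(3, 'e')): offset=5, physical=[e,B,m,H,F,E,o,D], logical=[E,o,D,e,B,m,H,F]
After op 10 (swap(6, 7)): offset=5, physical=[e,B,m,F,H,E,o,D], logical=[E,o,D,e,B,m,F,H]
After op 11 (swap(3, 0)): offset=5, physical=[E,B,m,F,H,e,o,D], logical=[e,o,D,E,B,m,F,H]
After op 12 (rotate(-1)): offset=4, physical=[E,B,m,F,H,e,o,D], logical=[H,e,o,D,E,B,m,F]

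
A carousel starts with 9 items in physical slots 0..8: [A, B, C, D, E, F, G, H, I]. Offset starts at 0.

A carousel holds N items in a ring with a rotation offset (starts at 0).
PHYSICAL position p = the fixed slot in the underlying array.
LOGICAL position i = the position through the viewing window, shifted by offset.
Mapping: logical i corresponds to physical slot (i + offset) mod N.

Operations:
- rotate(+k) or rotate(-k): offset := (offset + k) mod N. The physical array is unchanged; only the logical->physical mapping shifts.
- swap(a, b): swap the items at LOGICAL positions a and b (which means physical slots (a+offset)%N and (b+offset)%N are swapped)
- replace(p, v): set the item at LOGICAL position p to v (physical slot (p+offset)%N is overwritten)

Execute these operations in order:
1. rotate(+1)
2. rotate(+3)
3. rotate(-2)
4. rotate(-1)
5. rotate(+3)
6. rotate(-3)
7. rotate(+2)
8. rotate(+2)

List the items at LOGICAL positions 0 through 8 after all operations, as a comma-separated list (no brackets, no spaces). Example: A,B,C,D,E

After op 1 (rotate(+1)): offset=1, physical=[A,B,C,D,E,F,G,H,I], logical=[B,C,D,E,F,G,H,I,A]
After op 2 (rotate(+3)): offset=4, physical=[A,B,C,D,E,F,G,H,I], logical=[E,F,G,H,I,A,B,C,D]
After op 3 (rotate(-2)): offset=2, physical=[A,B,C,D,E,F,G,H,I], logical=[C,D,E,F,G,H,I,A,B]
After op 4 (rotate(-1)): offset=1, physical=[A,B,C,D,E,F,G,H,I], logical=[B,C,D,E,F,G,H,I,A]
After op 5 (rotate(+3)): offset=4, physical=[A,B,C,D,E,F,G,H,I], logical=[E,F,G,H,I,A,B,C,D]
After op 6 (rotate(-3)): offset=1, physical=[A,B,C,D,E,F,G,H,I], logical=[B,C,D,E,F,G,H,I,A]
After op 7 (rotate(+2)): offset=3, physical=[A,B,C,D,E,F,G,H,I], logical=[D,E,F,G,H,I,A,B,C]
After op 8 (rotate(+2)): offset=5, physical=[A,B,C,D,E,F,G,H,I], logical=[F,G,H,I,A,B,C,D,E]

Answer: F,G,H,I,A,B,C,D,E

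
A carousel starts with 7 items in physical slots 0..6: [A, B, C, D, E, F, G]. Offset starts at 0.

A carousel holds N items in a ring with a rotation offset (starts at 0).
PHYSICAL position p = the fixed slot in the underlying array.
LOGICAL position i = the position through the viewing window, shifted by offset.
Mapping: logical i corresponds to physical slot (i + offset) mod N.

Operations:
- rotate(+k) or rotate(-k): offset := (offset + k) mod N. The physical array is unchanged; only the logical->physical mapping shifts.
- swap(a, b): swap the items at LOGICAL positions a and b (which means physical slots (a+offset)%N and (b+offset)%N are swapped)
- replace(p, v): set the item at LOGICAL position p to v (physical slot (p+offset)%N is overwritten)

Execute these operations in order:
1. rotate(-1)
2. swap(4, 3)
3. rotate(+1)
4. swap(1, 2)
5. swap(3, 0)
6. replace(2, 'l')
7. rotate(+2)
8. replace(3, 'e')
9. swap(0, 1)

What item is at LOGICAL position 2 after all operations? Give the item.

Answer: E

Derivation:
After op 1 (rotate(-1)): offset=6, physical=[A,B,C,D,E,F,G], logical=[G,A,B,C,D,E,F]
After op 2 (swap(4, 3)): offset=6, physical=[A,B,D,C,E,F,G], logical=[G,A,B,D,C,E,F]
After op 3 (rotate(+1)): offset=0, physical=[A,B,D,C,E,F,G], logical=[A,B,D,C,E,F,G]
After op 4 (swap(1, 2)): offset=0, physical=[A,D,B,C,E,F,G], logical=[A,D,B,C,E,F,G]
After op 5 (swap(3, 0)): offset=0, physical=[C,D,B,A,E,F,G], logical=[C,D,B,A,E,F,G]
After op 6 (replace(2, 'l')): offset=0, physical=[C,D,l,A,E,F,G], logical=[C,D,l,A,E,F,G]
After op 7 (rotate(+2)): offset=2, physical=[C,D,l,A,E,F,G], logical=[l,A,E,F,G,C,D]
After op 8 (replace(3, 'e')): offset=2, physical=[C,D,l,A,E,e,G], logical=[l,A,E,e,G,C,D]
After op 9 (swap(0, 1)): offset=2, physical=[C,D,A,l,E,e,G], logical=[A,l,E,e,G,C,D]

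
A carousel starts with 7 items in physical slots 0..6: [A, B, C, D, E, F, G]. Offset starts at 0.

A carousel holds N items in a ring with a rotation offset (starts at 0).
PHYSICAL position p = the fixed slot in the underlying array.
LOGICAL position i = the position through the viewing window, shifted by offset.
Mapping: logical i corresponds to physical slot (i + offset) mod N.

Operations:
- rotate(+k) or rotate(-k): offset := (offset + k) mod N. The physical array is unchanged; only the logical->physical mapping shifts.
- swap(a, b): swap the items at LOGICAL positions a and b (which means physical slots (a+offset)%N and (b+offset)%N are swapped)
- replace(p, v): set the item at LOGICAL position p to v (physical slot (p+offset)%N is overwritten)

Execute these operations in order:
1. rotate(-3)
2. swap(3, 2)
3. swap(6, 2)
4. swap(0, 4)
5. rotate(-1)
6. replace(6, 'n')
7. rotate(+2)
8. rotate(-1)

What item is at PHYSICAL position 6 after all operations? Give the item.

After op 1 (rotate(-3)): offset=4, physical=[A,B,C,D,E,F,G], logical=[E,F,G,A,B,C,D]
After op 2 (swap(3, 2)): offset=4, physical=[G,B,C,D,E,F,A], logical=[E,F,A,G,B,C,D]
After op 3 (swap(6, 2)): offset=4, physical=[G,B,C,A,E,F,D], logical=[E,F,D,G,B,C,A]
After op 4 (swap(0, 4)): offset=4, physical=[G,E,C,A,B,F,D], logical=[B,F,D,G,E,C,A]
After op 5 (rotate(-1)): offset=3, physical=[G,E,C,A,B,F,D], logical=[A,B,F,D,G,E,C]
After op 6 (replace(6, 'n')): offset=3, physical=[G,E,n,A,B,F,D], logical=[A,B,F,D,G,E,n]
After op 7 (rotate(+2)): offset=5, physical=[G,E,n,A,B,F,D], logical=[F,D,G,E,n,A,B]
After op 8 (rotate(-1)): offset=4, physical=[G,E,n,A,B,F,D], logical=[B,F,D,G,E,n,A]

Answer: D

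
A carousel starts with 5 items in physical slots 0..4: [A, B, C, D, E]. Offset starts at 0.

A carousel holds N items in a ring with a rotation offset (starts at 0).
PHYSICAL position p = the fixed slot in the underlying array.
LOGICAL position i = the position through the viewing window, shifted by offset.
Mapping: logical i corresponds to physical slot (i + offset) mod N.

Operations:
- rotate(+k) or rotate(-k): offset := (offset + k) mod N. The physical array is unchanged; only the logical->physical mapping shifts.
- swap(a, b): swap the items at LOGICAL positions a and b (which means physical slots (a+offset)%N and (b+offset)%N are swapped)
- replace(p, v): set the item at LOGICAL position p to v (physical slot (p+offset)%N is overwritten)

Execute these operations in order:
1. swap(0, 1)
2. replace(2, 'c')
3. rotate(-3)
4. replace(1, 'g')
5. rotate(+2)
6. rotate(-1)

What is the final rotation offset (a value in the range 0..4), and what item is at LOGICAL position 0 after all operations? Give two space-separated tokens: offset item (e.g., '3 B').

After op 1 (swap(0, 1)): offset=0, physical=[B,A,C,D,E], logical=[B,A,C,D,E]
After op 2 (replace(2, 'c')): offset=0, physical=[B,A,c,D,E], logical=[B,A,c,D,E]
After op 3 (rotate(-3)): offset=2, physical=[B,A,c,D,E], logical=[c,D,E,B,A]
After op 4 (replace(1, 'g')): offset=2, physical=[B,A,c,g,E], logical=[c,g,E,B,A]
After op 5 (rotate(+2)): offset=4, physical=[B,A,c,g,E], logical=[E,B,A,c,g]
After op 6 (rotate(-1)): offset=3, physical=[B,A,c,g,E], logical=[g,E,B,A,c]

Answer: 3 g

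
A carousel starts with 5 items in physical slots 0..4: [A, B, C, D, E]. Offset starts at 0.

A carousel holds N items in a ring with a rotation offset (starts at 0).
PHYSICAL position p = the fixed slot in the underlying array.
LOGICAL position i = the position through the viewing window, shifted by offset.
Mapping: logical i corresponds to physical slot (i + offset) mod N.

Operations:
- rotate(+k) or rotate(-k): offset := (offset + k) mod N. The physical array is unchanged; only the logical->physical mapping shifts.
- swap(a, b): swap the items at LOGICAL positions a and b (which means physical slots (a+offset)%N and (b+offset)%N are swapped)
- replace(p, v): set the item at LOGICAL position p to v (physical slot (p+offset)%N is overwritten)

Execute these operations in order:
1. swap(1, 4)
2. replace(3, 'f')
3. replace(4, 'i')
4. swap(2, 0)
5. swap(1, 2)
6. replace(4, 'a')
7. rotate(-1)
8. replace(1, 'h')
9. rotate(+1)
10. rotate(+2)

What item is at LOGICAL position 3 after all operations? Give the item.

After op 1 (swap(1, 4)): offset=0, physical=[A,E,C,D,B], logical=[A,E,C,D,B]
After op 2 (replace(3, 'f')): offset=0, physical=[A,E,C,f,B], logical=[A,E,C,f,B]
After op 3 (replace(4, 'i')): offset=0, physical=[A,E,C,f,i], logical=[A,E,C,f,i]
After op 4 (swap(2, 0)): offset=0, physical=[C,E,A,f,i], logical=[C,E,A,f,i]
After op 5 (swap(1, 2)): offset=0, physical=[C,A,E,f,i], logical=[C,A,E,f,i]
After op 6 (replace(4, 'a')): offset=0, physical=[C,A,E,f,a], logical=[C,A,E,f,a]
After op 7 (rotate(-1)): offset=4, physical=[C,A,E,f,a], logical=[a,C,A,E,f]
After op 8 (replace(1, 'h')): offset=4, physical=[h,A,E,f,a], logical=[a,h,A,E,f]
After op 9 (rotate(+1)): offset=0, physical=[h,A,E,f,a], logical=[h,A,E,f,a]
After op 10 (rotate(+2)): offset=2, physical=[h,A,E,f,a], logical=[E,f,a,h,A]

Answer: h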